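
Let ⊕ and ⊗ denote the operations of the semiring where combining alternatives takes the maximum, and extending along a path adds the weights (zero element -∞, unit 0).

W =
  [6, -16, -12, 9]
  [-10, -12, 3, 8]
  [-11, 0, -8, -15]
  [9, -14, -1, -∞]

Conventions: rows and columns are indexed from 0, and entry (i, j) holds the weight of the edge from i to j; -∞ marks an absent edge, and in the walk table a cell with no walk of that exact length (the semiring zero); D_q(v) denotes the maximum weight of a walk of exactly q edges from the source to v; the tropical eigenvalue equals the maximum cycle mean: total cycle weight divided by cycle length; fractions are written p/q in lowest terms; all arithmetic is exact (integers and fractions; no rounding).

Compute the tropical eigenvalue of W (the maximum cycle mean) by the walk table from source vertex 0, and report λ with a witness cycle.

q=0: [0, -∞, -∞, -∞]
q=1: [6, -16, -12, 9]
q=2: [18, -5, 8, 15]
q=3: [24, 8, 14, 27]
q=4: [36, 14, 26, 33]
Optimal cycle mean attained by: cycle 0->3->0, total 9 + 9, length 2.
Answer: λ = 9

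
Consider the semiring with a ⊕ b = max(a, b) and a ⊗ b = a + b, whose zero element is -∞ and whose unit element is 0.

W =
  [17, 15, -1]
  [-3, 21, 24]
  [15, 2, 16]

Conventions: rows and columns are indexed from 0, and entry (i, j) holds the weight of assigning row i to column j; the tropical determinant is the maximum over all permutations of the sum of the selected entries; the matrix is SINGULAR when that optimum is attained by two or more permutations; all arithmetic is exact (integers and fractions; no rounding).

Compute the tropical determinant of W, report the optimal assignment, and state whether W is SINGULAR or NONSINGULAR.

σ = (0, 1, 2): 17 + 21 + 16 = 54
σ = (0, 2, 1): 17 + 24 + 2 = 43
σ = (1, 0, 2): 15 + (-3) + 16 = 28
σ = (1, 2, 0): 15 + 24 + 15 = 54
σ = (2, 0, 1): (-1) + (-3) + 2 = -2
σ = (2, 1, 0): (-1) + 21 + 15 = 35
Optimal value attained by: σ = (0, 1, 2).
Answer: det⊕(W) = 54; verdict: SINGULAR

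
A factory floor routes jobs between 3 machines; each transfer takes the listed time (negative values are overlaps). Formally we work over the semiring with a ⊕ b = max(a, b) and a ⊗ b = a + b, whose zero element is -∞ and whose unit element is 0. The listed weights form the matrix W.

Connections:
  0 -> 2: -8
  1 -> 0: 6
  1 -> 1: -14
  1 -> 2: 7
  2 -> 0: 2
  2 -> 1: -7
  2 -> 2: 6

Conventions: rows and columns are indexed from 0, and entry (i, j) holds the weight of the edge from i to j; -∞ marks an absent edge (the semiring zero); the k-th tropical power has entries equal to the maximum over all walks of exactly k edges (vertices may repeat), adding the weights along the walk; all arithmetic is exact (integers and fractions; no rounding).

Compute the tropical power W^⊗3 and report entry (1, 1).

W^⊗2:
  [-6, -15, -2]
  [9, 0, 13]
  [8, -1, 12]
W^⊗3:
  [0, -9, 4]
  [15, 6, 19]
  [14, 5, 18]
Key observation: the optimum is the walk 1->2->2->1, with weight 7 + 6 + (-7) = 6.
Optimal value attained by: walk 1->2->2->1.
Answer: (W^⊗3)[1][1] = 6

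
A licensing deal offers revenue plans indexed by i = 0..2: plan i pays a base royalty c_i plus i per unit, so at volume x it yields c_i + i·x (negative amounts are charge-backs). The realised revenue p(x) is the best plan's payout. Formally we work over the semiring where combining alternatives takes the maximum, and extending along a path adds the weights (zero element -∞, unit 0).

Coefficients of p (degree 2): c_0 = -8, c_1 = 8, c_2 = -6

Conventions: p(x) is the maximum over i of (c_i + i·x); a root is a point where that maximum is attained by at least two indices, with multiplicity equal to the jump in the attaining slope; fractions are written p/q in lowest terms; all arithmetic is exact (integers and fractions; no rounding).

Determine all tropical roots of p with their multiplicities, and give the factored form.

hull edge (i=0, c=-8) to (i=1, c=8): slope 16, span 1
hull edge (i=1, c=8) to (i=2, c=-6): slope -14, span 1
Factored form: p(x) = -6 ⊗ (x ⊕ (-16)) ⊗ (x ⊕ 14)
Answer: roots = -16 (mult 1), 14 (mult 1)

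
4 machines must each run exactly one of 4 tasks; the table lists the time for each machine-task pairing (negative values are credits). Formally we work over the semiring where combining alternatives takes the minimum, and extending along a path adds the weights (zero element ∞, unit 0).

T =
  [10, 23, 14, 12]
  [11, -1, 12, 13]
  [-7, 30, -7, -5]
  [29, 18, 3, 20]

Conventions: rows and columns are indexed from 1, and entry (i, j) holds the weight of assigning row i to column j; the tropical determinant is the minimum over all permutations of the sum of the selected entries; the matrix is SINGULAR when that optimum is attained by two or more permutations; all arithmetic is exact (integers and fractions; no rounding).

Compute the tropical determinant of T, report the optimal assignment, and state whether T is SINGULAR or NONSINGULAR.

σ = (1, 2, 3, 4): 10 + (-1) + (-7) + 20 = 22
σ = (1, 2, 4, 3): 10 + (-1) + (-5) + 3 = 7
σ = (1, 3, 2, 4): 10 + 12 + 30 + 20 = 72
σ = (1, 3, 4, 2): 10 + 12 + (-5) + 18 = 35
σ = (1, 4, 2, 3): 10 + 13 + 30 + 3 = 56
σ = (1, 4, 3, 2): 10 + 13 + (-7) + 18 = 34
σ = (2, 1, 3, 4): 23 + 11 + (-7) + 20 = 47
σ = (2, 1, 4, 3): 23 + 11 + (-5) + 3 = 32
σ = (2, 3, 1, 4): 23 + 12 + (-7) + 20 = 48
σ = (2, 3, 4, 1): 23 + 12 + (-5) + 29 = 59
σ = (2, 4, 1, 3): 23 + 13 + (-7) + 3 = 32
σ = (2, 4, 3, 1): 23 + 13 + (-7) + 29 = 58
σ = (3, 1, 2, 4): 14 + 11 + 30 + 20 = 75
σ = (3, 1, 4, 2): 14 + 11 + (-5) + 18 = 38
σ = (3, 2, 1, 4): 14 + (-1) + (-7) + 20 = 26
σ = (3, 2, 4, 1): 14 + (-1) + (-5) + 29 = 37
σ = (3, 4, 1, 2): 14 + 13 + (-7) + 18 = 38
σ = (3, 4, 2, 1): 14 + 13 + 30 + 29 = 86
σ = (4, 1, 2, 3): 12 + 11 + 30 + 3 = 56
σ = (4, 1, 3, 2): 12 + 11 + (-7) + 18 = 34
σ = (4, 2, 1, 3): 12 + (-1) + (-7) + 3 = 7
σ = (4, 2, 3, 1): 12 + (-1) + (-7) + 29 = 33
σ = (4, 3, 1, 2): 12 + 12 + (-7) + 18 = 35
σ = (4, 3, 2, 1): 12 + 12 + 30 + 29 = 83
Optimal value attained by: σ = (1, 2, 4, 3).
Answer: det⊕(T) = 7; verdict: SINGULAR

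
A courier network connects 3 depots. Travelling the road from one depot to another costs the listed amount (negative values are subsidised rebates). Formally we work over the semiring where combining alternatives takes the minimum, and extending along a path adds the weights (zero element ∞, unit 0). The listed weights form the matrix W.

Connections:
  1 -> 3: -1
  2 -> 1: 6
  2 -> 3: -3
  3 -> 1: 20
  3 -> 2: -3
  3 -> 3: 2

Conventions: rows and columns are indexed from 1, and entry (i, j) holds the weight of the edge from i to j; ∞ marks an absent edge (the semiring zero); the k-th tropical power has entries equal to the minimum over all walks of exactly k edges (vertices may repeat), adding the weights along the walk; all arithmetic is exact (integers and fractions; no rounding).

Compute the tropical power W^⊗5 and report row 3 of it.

W^⊗2:
  [19, -4, 1]
  [17, -6, -1]
  [3, -1, -6]
W^⊗3:
  [2, -2, -7]
  [0, -4, -9]
  [5, -9, -4]
W^⊗4:
  [4, -10, -5]
  [2, -12, -7]
  [-3, -7, -12]
W^⊗5:
  [-4, -8, -13]
  [-6, -10, -15]
  [-1, -15, -10]
Answer: row 3 of W^⊗5 = [-1, -15, -10]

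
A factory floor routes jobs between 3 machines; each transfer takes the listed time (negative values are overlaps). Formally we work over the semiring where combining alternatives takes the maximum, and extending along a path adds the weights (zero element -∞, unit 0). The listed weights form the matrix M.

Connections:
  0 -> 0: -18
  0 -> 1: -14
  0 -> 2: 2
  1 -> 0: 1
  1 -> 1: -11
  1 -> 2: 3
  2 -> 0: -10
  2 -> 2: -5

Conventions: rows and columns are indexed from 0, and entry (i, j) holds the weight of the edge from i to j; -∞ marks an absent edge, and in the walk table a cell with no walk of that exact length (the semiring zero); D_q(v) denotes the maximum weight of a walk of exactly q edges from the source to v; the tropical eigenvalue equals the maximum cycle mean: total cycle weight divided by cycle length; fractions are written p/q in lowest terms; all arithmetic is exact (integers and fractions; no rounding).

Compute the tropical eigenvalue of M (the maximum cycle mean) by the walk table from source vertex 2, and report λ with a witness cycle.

q=0: [-∞, -∞, 0]
q=1: [-10, -∞, -5]
q=2: [-15, -24, -8]
q=3: [-18, -29, -13]
Optimal cycle mean attained by: cycle 0->2->0, total 2 + (-10), length 2.
Answer: λ = -4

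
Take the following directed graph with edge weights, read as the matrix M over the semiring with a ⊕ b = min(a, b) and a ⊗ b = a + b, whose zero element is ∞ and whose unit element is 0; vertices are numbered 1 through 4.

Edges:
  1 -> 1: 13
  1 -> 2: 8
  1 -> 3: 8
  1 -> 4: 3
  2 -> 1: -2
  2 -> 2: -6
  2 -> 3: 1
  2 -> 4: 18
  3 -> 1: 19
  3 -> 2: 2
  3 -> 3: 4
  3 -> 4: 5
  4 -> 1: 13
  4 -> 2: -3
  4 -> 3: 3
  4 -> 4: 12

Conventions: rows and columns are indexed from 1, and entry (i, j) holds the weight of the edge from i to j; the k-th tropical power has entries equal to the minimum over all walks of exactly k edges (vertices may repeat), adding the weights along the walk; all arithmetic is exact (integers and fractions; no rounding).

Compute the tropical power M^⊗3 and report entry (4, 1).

M^⊗2:
  [6, 0, 6, 13]
  [-8, -12, -5, 1]
  [0, -4, 3, 9]
  [-5, -9, -2, 8]
M^⊗3:
  [-2, -6, 1, 9]
  [-14, -18, -11, -5]
  [-6, -10, -3, 3]
  [-11, -15, -8, -2]
Key observation: the optimum is the walk 4->2->2->1, with weight (-3) + (-6) + (-2) = -11.
Optimal value attained by: walk 4->2->2->1.
Answer: (M^⊗3)[4][1] = -11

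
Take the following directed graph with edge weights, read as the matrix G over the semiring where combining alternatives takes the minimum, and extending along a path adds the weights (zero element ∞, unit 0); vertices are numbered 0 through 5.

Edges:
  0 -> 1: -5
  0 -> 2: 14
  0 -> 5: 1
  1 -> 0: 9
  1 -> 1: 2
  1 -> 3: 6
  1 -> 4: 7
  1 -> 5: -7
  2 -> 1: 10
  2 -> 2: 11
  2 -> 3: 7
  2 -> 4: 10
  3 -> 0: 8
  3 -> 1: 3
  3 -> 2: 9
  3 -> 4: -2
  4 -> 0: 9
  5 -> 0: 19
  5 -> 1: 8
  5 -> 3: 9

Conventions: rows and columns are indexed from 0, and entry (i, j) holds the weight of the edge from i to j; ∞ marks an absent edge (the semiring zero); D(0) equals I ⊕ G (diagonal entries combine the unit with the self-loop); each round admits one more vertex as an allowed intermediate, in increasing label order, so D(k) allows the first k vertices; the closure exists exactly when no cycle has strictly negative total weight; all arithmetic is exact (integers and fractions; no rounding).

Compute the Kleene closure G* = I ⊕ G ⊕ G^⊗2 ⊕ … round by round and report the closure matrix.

D(0):
  [0, -5, 14, ∞, ∞, 1]
  [9, 0, ∞, 6, 7, -7]
  [∞, 10, 0, 7, 10, ∞]
  [8, 3, 9, 0, -2, ∞]
  [9, ∞, ∞, ∞, 0, ∞]
  [19, 8, ∞, 9, ∞, 0]
D(1):
  [0, -5, 14, ∞, ∞, 1]
  [9, 0, 23, 6, 7, -7]
  [∞, 10, 0, 7, 10, ∞]
  [8, 3, 9, 0, -2, 9]
  [9, 4, 23, ∞, 0, 10]
  [19, 8, 33, 9, ∞, 0]
D(2):
  [0, -5, 14, 1, 2, -12]
  [9, 0, 23, 6, 7, -7]
  [19, 10, 0, 7, 10, 3]
  [8, 3, 9, 0, -2, -4]
  [9, 4, 23, 10, 0, -3]
  [17, 8, 31, 9, 15, 0]
D(3):
  [0, -5, 14, 1, 2, -12]
  [9, 0, 23, 6, 7, -7]
  [19, 10, 0, 7, 10, 3]
  [8, 3, 9, 0, -2, -4]
  [9, 4, 23, 10, 0, -3]
  [17, 8, 31, 9, 15, 0]
D(4):
  [0, -5, 10, 1, -1, -12]
  [9, 0, 15, 6, 4, -7]
  [15, 10, 0, 7, 5, 3]
  [8, 3, 9, 0, -2, -4]
  [9, 4, 19, 10, 0, -3]
  [17, 8, 18, 9, 7, 0]
D(5):
  [0, -5, 10, 1, -1, -12]
  [9, 0, 15, 6, 4, -7]
  [14, 9, 0, 7, 5, 2]
  [7, 2, 9, 0, -2, -5]
  [9, 4, 19, 10, 0, -3]
  [16, 8, 18, 9, 7, 0]
D(6):
  [0, -5, 6, -3, -5, -12]
  [9, 0, 11, 2, 0, -7]
  [14, 9, 0, 7, 5, 2]
  [7, 2, 9, 0, -2, -5]
  [9, 4, 15, 6, 0, -3]
  [16, 8, 18, 9, 7, 0]
Answer: G* = [[0, -5, 6, -3, -5, -12], [9, 0, 11, 2, 0, -7], [14, 9, 0, 7, 5, 2], [7, 2, 9, 0, -2, -5], [9, 4, 15, 6, 0, -3], [16, 8, 18, 9, 7, 0]]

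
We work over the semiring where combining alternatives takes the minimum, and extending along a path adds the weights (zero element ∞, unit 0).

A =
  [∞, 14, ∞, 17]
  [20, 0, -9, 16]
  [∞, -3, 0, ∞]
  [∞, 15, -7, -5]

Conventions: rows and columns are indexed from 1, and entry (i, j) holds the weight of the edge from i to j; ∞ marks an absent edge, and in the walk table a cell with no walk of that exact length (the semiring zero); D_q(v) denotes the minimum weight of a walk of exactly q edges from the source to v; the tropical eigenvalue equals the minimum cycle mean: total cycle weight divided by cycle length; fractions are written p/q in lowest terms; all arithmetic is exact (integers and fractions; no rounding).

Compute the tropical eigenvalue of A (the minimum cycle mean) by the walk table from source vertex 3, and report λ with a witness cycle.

q=0: [∞, ∞, 0, ∞]
q=1: [∞, -3, 0, ∞]
q=2: [17, -3, -12, 13]
q=3: [17, -15, -12, 8]
q=4: [5, -15, -24, 1]
Optimal cycle mean attained by: cycle 2->3->2, total (-9) + (-3), length 2.
Answer: λ = -6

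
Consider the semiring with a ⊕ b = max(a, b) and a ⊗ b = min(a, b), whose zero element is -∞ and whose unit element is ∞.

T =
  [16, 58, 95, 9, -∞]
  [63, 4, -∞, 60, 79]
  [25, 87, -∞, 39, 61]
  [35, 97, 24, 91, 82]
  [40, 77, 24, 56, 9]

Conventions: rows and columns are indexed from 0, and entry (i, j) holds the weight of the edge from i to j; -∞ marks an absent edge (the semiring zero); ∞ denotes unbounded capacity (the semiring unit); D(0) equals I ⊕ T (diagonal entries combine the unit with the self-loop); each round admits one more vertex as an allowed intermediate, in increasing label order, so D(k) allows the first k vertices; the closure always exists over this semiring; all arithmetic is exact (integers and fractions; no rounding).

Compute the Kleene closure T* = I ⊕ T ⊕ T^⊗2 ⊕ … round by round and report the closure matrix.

D(0):
  [∞, 58, 95, 9, -∞]
  [63, ∞, -∞, 60, 79]
  [25, 87, ∞, 39, 61]
  [35, 97, 24, ∞, 82]
  [40, 77, 24, 56, ∞]
D(1):
  [∞, 58, 95, 9, -∞]
  [63, ∞, 63, 60, 79]
  [25, 87, ∞, 39, 61]
  [35, 97, 35, ∞, 82]
  [40, 77, 40, 56, ∞]
D(2):
  [∞, 58, 95, 58, 58]
  [63, ∞, 63, 60, 79]
  [63, 87, ∞, 60, 79]
  [63, 97, 63, ∞, 82]
  [63, 77, 63, 60, ∞]
D(3):
  [∞, 87, 95, 60, 79]
  [63, ∞, 63, 60, 79]
  [63, 87, ∞, 60, 79]
  [63, 97, 63, ∞, 82]
  [63, 77, 63, 60, ∞]
D(4):
  [∞, 87, 95, 60, 79]
  [63, ∞, 63, 60, 79]
  [63, 87, ∞, 60, 79]
  [63, 97, 63, ∞, 82]
  [63, 77, 63, 60, ∞]
D(5):
  [∞, 87, 95, 60, 79]
  [63, ∞, 63, 60, 79]
  [63, 87, ∞, 60, 79]
  [63, 97, 63, ∞, 82]
  [63, 77, 63, 60, ∞]
Answer: T* = [[∞, 87, 95, 60, 79], [63, ∞, 63, 60, 79], [63, 87, ∞, 60, 79], [63, 97, 63, ∞, 82], [63, 77, 63, 60, ∞]]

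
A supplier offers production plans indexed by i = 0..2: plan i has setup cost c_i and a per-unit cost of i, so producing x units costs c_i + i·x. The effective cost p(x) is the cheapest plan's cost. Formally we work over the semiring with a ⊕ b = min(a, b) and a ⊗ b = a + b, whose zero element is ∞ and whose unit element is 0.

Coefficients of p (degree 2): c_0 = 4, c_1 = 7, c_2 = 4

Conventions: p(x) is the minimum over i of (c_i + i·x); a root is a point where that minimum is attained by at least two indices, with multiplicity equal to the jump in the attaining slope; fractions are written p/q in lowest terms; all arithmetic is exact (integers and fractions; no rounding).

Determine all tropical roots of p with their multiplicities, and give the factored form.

hull edge (i=0, c=4) to (i=2, c=4): slope 0, span 2
Factored form: p(x) = 4 ⊗ (x ⊕ 0) ⊗ (x ⊕ 0)
Answer: roots = 0 (mult 2)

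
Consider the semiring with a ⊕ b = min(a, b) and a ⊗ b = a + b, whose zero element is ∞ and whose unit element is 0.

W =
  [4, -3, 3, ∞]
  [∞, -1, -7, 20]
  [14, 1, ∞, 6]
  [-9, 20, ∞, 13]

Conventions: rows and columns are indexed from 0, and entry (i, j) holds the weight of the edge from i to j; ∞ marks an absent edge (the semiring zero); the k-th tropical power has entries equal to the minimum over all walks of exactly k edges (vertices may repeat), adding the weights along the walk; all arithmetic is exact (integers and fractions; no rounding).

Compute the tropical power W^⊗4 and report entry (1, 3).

W^⊗2:
  [8, -4, -10, 9]
  [7, -6, -8, -1]
  [-3, 0, -6, 19]
  [-5, -12, -6, 26]
W^⊗3:
  [0, -9, -11, -4]
  [-10, -7, -13, -2]
  [1, -6, -7, 0]
  [-1, -13, -19, 0]
W^⊗4:
  [-13, -10, -16, -5]
  [-11, -13, -14, -7]
  [-9, -7, -13, -1]
  [-9, -18, -20, -13]
Key observation: the optimum is the walk 1->2->1->2->3, with weight (-7) + 1 + (-7) + 6 = -7.
Optimal value attained by: walk 1->2->1->2->3.
Answer: (W^⊗4)[1][3] = -7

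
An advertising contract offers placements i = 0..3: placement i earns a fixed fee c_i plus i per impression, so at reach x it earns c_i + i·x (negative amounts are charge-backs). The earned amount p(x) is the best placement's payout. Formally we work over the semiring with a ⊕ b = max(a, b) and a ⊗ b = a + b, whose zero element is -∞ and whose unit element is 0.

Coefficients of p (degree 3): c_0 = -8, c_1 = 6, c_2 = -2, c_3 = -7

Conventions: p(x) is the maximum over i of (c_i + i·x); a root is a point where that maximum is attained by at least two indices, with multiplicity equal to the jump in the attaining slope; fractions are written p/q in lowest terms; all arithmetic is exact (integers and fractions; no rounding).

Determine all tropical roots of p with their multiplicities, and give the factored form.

hull edge (i=0, c=-8) to (i=1, c=6): slope 14, span 1
hull edge (i=1, c=6) to (i=3, c=-7): slope -13/2, span 2
Factored form: p(x) = -7 ⊗ (x ⊕ (-14)) ⊗ (x ⊕ 13/2) ⊗ (x ⊕ 13/2)
Answer: roots = -14 (mult 1), 13/2 (mult 2)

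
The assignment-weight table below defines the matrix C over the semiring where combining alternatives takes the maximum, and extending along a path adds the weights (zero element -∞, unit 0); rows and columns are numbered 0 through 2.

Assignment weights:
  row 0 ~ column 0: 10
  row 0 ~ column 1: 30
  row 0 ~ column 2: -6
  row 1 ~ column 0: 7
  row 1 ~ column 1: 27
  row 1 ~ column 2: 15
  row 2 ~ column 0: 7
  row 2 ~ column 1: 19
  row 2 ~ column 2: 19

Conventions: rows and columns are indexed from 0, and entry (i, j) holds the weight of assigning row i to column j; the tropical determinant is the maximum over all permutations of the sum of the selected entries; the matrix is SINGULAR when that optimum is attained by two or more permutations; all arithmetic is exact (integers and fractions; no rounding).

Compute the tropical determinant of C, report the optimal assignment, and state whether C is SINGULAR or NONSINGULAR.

σ = (0, 1, 2): 10 + 27 + 19 = 56
σ = (0, 2, 1): 10 + 15 + 19 = 44
σ = (1, 0, 2): 30 + 7 + 19 = 56
σ = (1, 2, 0): 30 + 15 + 7 = 52
σ = (2, 0, 1): (-6) + 7 + 19 = 20
σ = (2, 1, 0): (-6) + 27 + 7 = 28
Optimal value attained by: σ = (0, 1, 2).
Answer: det⊕(C) = 56; verdict: SINGULAR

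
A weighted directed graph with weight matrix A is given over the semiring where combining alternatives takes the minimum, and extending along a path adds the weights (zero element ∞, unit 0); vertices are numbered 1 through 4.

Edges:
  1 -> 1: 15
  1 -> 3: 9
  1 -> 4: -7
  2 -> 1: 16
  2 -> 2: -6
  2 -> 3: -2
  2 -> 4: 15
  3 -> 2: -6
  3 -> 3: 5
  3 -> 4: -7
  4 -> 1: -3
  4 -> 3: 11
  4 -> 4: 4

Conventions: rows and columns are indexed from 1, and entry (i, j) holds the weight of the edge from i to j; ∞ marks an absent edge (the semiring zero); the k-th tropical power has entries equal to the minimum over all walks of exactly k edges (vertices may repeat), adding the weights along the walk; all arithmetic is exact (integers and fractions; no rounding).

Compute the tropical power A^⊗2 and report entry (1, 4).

A^⊗2:
  [-10, 3, 4, -3]
  [10, -12, -8, -9]
  [-10, -12, -8, -3]
  [1, 5, 6, -10]
Key observation: the optimum is the walk 1->4->4, with weight (-7) + 4 = -3.
Optimal value attained by: walk 1->4->4.
Answer: (A^⊗2)[1][4] = -3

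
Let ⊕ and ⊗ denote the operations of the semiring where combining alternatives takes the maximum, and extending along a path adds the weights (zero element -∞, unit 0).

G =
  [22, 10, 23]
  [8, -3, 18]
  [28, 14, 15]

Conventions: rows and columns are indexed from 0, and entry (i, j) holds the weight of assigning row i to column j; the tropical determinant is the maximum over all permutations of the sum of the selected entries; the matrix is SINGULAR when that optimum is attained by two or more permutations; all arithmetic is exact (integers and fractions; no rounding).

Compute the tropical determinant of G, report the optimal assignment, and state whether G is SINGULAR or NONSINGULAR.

σ = (0, 1, 2): 22 + (-3) + 15 = 34
σ = (0, 2, 1): 22 + 18 + 14 = 54
σ = (1, 0, 2): 10 + 8 + 15 = 33
σ = (1, 2, 0): 10 + 18 + 28 = 56
σ = (2, 0, 1): 23 + 8 + 14 = 45
σ = (2, 1, 0): 23 + (-3) + 28 = 48
Optimal value attained by: σ = (1, 2, 0).
Answer: det⊕(G) = 56; verdict: NONSINGULAR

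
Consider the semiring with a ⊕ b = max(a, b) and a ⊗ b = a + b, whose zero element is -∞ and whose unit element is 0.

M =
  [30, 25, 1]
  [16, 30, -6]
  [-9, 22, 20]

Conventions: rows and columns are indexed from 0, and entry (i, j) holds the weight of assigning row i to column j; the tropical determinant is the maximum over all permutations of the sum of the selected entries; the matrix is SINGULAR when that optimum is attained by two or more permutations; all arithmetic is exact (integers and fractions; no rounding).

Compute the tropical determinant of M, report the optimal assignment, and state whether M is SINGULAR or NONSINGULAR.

σ = (0, 1, 2): 30 + 30 + 20 = 80
σ = (0, 2, 1): 30 + (-6) + 22 = 46
σ = (1, 0, 2): 25 + 16 + 20 = 61
σ = (1, 2, 0): 25 + (-6) + (-9) = 10
σ = (2, 0, 1): 1 + 16 + 22 = 39
σ = (2, 1, 0): 1 + 30 + (-9) = 22
Optimal value attained by: σ = (0, 1, 2).
Answer: det⊕(M) = 80; verdict: NONSINGULAR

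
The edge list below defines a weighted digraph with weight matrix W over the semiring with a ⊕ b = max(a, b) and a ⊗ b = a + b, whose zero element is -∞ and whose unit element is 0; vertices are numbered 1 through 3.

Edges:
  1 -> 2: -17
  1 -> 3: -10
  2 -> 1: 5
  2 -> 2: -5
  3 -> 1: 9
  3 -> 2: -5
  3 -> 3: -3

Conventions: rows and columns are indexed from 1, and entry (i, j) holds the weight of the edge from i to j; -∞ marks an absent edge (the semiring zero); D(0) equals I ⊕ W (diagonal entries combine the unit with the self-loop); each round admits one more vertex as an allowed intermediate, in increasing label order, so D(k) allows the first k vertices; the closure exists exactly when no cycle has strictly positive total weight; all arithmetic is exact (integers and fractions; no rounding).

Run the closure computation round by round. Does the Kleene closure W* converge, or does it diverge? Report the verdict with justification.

D(0):
  [0, -17, -10]
  [5, 0, -∞]
  [9, -5, 0]
D(1):
  [0, -17, -10]
  [5, 0, -5]
  [9, -5, 0]
D(2):
  [0, -17, -10]
  [5, 0, -5]
  [9, -5, 0]
D(3):
  [0, -15, -10]
  [5, 0, -5]
  [9, -5, 0]
Key observation: every diagonal entry stays at the unit through all rounds, so no improving cycle exists.
Answer: CONVERGES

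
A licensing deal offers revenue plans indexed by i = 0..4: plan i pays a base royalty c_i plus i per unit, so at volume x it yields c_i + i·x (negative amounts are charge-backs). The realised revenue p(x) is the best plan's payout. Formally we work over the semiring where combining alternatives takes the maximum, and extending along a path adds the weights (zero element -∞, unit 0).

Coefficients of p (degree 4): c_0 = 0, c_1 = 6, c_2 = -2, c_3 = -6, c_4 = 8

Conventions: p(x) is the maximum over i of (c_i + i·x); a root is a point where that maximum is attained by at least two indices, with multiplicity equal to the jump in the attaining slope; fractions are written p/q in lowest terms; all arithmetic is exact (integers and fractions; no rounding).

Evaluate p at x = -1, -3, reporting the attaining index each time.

p(-1) = max(0+0·(-1)=0, 6+1·(-1)=5, -2+2·(-1)=-4, -6+3·(-1)=-9, 8+4·(-1)=4) = 5 (attained by i=1)
p(-3) = max(0+0·(-3)=0, 6+1·(-3)=3, -2+2·(-3)=-8, -6+3·(-3)=-15, 8+4·(-3)=-4) = 3 (attained by i=1)
Answer: p(-1) = 5; p(-3) = 3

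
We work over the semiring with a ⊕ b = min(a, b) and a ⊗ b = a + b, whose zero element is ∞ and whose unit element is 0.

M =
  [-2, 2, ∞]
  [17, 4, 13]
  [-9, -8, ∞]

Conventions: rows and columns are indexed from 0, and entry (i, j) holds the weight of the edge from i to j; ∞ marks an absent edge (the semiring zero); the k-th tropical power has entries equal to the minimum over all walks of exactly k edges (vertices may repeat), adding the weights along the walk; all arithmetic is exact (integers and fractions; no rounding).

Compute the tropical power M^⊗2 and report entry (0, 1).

M^⊗2:
  [-4, 0, 15]
  [4, 5, 17]
  [-11, -7, 5]
Key observation: the optimum is the walk 0->0->1, with weight (-2) + 2 = 0.
Optimal value attained by: walk 0->0->1.
Answer: (M^⊗2)[0][1] = 0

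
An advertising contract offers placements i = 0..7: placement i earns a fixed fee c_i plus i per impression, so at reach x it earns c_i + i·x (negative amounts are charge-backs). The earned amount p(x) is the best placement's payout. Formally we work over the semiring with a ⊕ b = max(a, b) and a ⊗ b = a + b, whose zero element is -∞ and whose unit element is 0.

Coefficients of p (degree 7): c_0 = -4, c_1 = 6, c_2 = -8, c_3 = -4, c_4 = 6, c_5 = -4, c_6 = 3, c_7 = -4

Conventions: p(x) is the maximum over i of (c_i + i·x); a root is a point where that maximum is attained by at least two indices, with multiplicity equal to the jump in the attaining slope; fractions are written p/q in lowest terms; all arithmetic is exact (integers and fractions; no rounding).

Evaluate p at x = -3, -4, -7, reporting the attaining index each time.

p(-3) = max(-4+0·(-3)=-4, 6+1·(-3)=3, -8+2·(-3)=-14, -4+3·(-3)=-13, 6+4·(-3)=-6, -4+5·(-3)=-19, 3+6·(-3)=-15, -4+7·(-3)=-25) = 3 (attained by i=1)
p(-4) = max(-4+0·(-4)=-4, 6+1·(-4)=2, -8+2·(-4)=-16, -4+3·(-4)=-16, 6+4·(-4)=-10, -4+5·(-4)=-24, 3+6·(-4)=-21, -4+7·(-4)=-32) = 2 (attained by i=1)
p(-7) = max(-4+0·(-7)=-4, 6+1·(-7)=-1, -8+2·(-7)=-22, -4+3·(-7)=-25, 6+4·(-7)=-22, -4+5·(-7)=-39, 3+6·(-7)=-39, -4+7·(-7)=-53) = -1 (attained by i=1)
Answer: p(-3) = 3; p(-4) = 2; p(-7) = -1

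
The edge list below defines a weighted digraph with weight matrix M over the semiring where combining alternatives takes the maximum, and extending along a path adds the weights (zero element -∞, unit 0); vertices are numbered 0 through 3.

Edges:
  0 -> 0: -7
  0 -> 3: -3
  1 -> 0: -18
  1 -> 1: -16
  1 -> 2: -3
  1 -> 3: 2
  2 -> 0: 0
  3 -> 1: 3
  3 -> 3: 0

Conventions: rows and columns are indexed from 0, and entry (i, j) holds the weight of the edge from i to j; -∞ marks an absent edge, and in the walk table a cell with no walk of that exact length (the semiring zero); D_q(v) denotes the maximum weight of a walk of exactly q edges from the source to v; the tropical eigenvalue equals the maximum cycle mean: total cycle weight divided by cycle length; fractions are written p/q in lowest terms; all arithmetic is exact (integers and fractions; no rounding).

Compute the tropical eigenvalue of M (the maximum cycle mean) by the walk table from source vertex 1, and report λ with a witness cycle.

q=0: [-∞, 0, -∞, -∞]
q=1: [-18, -16, -3, 2]
q=2: [-3, 5, -19, 2]
q=3: [-10, 5, 2, 7]
q=4: [2, 10, 2, 7]
Optimal cycle mean attained by: cycle 1->3->1, total 2 + 3, length 2.
Answer: λ = 5/2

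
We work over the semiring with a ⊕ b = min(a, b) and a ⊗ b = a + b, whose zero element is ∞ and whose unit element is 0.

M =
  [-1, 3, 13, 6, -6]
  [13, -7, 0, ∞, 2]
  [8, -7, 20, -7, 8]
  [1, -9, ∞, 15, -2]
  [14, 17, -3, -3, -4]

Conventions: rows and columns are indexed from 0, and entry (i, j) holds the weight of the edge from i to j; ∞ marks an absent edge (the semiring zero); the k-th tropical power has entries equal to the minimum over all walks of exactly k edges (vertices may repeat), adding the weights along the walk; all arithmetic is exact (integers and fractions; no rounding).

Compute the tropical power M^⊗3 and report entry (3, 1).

M^⊗2:
  [-2, -4, -9, -9, -10]
  [6, -14, -7, -7, -5]
  [-6, -16, -7, 5, -9]
  [0, -16, -9, -5, -7]
  [-2, -12, -7, -10, -8]
M^⊗3:
  [-8, -18, -13, -16, -14]
  [-6, -21, -14, -14, -12]
  [-7, -23, -16, -14, -14]
  [-4, -23, -16, -16, -14]
  [-9, -19, -12, -14, -12]
Key observation: the optimum is the walk 3->1->1->1, with weight (-9) + (-7) + (-7) = -23.
Optimal value attained by: walk 3->1->1->1.
Answer: (M^⊗3)[3][1] = -23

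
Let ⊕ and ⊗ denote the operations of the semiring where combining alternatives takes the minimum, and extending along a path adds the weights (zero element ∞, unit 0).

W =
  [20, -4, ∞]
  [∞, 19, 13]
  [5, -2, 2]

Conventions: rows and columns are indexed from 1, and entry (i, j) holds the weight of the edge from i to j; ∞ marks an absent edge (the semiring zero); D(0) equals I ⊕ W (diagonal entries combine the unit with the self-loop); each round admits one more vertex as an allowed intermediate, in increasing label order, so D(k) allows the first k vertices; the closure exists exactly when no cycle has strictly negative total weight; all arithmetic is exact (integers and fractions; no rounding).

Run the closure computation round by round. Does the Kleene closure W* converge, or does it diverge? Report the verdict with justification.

D(0):
  [0, -4, ∞]
  [∞, 0, 13]
  [5, -2, 0]
D(1):
  [0, -4, ∞]
  [∞, 0, 13]
  [5, -2, 0]
D(2):
  [0, -4, 9]
  [∞, 0, 13]
  [5, -2, 0]
D(3):
  [0, -4, 9]
  [18, 0, 13]
  [5, -2, 0]
Key observation: every diagonal entry stays at the unit through all rounds, so no improving cycle exists.
Answer: CONVERGES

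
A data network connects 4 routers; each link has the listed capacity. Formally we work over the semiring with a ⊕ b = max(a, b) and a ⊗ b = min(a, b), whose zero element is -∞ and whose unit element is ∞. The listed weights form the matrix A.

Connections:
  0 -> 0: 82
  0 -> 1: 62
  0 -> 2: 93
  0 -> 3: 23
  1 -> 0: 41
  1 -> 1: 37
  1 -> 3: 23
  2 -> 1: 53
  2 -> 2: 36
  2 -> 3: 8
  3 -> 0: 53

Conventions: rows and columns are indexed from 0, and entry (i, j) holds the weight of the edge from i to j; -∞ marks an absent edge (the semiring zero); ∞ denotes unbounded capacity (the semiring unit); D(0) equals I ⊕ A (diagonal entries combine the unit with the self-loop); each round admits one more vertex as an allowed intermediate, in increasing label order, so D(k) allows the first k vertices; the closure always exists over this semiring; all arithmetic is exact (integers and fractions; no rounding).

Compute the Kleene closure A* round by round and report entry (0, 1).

D(0):
  [∞, 62, 93, 23]
  [41, ∞, -∞, 23]
  [-∞, 53, ∞, 8]
  [53, -∞, -∞, ∞]
D(1):
  [∞, 62, 93, 23]
  [41, ∞, 41, 23]
  [-∞, 53, ∞, 8]
  [53, 53, 53, ∞]
D(2):
  [∞, 62, 93, 23]
  [41, ∞, 41, 23]
  [41, 53, ∞, 23]
  [53, 53, 53, ∞]
D(3):
  [∞, 62, 93, 23]
  [41, ∞, 41, 23]
  [41, 53, ∞, 23]
  [53, 53, 53, ∞]
D(4):
  [∞, 62, 93, 23]
  [41, ∞, 41, 23]
  [41, 53, ∞, 23]
  [53, 53, 53, ∞]
Answer: A*[0][1] = 62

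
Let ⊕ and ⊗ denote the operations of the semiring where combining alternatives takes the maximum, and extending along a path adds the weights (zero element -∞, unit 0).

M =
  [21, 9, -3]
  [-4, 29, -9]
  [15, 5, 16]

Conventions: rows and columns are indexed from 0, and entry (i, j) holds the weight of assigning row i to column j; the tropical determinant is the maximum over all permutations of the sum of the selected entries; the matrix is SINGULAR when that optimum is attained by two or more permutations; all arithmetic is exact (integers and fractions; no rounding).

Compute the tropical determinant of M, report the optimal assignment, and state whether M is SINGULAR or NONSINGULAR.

σ = (0, 1, 2): 21 + 29 + 16 = 66
σ = (0, 2, 1): 21 + (-9) + 5 = 17
σ = (1, 0, 2): 9 + (-4) + 16 = 21
σ = (1, 2, 0): 9 + (-9) + 15 = 15
σ = (2, 0, 1): (-3) + (-4) + 5 = -2
σ = (2, 1, 0): (-3) + 29 + 15 = 41
Optimal value attained by: σ = (0, 1, 2).
Answer: det⊕(M) = 66; verdict: NONSINGULAR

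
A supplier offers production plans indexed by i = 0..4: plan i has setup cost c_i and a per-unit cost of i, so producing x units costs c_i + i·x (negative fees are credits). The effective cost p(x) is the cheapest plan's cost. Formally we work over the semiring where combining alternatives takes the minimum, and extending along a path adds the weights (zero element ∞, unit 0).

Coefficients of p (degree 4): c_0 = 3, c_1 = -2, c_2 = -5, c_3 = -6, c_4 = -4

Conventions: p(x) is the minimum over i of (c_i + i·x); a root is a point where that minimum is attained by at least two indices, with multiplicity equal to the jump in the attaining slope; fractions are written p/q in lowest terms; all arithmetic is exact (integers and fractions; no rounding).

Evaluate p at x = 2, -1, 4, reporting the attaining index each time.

p(2) = min(3+0·2=3, -2+1·2=0, -5+2·2=-1, -6+3·2=0, -4+4·2=4) = -1 (attained by i=2)
p(-1) = min(3+0·(-1)=3, -2+1·(-1)=-3, -5+2·(-1)=-7, -6+3·(-1)=-9, -4+4·(-1)=-8) = -9 (attained by i=3)
p(4) = min(3+0·4=3, -2+1·4=2, -5+2·4=3, -6+3·4=6, -4+4·4=12) = 2 (attained by i=1)
Answer: p(2) = -1; p(-1) = -9; p(4) = 2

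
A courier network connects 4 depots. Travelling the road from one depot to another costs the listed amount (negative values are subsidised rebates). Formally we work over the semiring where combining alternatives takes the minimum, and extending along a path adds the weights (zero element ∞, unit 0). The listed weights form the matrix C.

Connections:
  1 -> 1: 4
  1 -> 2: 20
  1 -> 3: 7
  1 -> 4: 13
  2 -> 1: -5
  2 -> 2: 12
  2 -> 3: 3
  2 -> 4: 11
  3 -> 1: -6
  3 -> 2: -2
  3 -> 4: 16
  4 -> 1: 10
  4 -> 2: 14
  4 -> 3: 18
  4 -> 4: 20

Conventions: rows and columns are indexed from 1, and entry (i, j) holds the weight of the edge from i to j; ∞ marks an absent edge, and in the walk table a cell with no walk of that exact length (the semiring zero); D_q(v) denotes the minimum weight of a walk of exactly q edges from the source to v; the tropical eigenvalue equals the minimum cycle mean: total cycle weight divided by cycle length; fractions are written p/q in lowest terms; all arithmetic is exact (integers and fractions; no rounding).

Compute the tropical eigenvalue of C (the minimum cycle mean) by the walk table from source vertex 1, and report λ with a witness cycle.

q=0: [0, ∞, ∞, ∞]
q=1: [4, 20, 7, 13]
q=2: [1, 5, 11, 17]
q=3: [0, 9, 8, 14]
q=4: [2, 6, 7, 13]
Optimal cycle mean attained by: cycle 1->3->2->1, total 7 + (-2) + (-5), length 3.
Answer: λ = 0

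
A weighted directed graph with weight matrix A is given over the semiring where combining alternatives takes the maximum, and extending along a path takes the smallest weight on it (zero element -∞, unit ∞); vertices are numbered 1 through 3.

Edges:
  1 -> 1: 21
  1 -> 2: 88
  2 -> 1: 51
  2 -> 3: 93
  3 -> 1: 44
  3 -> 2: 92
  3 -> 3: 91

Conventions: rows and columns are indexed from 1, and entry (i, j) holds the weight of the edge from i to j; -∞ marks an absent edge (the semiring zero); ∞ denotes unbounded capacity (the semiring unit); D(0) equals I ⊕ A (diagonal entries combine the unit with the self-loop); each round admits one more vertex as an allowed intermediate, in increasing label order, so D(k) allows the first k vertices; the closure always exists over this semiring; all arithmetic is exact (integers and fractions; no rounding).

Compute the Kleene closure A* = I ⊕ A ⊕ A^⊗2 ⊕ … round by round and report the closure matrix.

D(0):
  [∞, 88, -∞]
  [51, ∞, 93]
  [44, 92, ∞]
D(1):
  [∞, 88, -∞]
  [51, ∞, 93]
  [44, 92, ∞]
D(2):
  [∞, 88, 88]
  [51, ∞, 93]
  [51, 92, ∞]
D(3):
  [∞, 88, 88]
  [51, ∞, 93]
  [51, 92, ∞]
Answer: A* = [[∞, 88, 88], [51, ∞, 93], [51, 92, ∞]]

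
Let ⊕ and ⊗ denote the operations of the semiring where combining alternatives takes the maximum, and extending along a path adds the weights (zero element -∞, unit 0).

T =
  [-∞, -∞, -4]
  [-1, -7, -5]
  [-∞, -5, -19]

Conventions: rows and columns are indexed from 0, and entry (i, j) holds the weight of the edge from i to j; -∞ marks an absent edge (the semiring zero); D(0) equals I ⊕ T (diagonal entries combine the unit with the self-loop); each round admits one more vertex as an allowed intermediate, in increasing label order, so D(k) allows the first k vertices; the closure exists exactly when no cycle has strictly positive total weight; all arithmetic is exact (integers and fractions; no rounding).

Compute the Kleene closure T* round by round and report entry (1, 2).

D(0):
  [0, -∞, -4]
  [-1, 0, -5]
  [-∞, -5, 0]
D(1):
  [0, -∞, -4]
  [-1, 0, -5]
  [-∞, -5, 0]
D(2):
  [0, -∞, -4]
  [-1, 0, -5]
  [-6, -5, 0]
D(3):
  [0, -9, -4]
  [-1, 0, -5]
  [-6, -5, 0]
Answer: T*[1][2] = -5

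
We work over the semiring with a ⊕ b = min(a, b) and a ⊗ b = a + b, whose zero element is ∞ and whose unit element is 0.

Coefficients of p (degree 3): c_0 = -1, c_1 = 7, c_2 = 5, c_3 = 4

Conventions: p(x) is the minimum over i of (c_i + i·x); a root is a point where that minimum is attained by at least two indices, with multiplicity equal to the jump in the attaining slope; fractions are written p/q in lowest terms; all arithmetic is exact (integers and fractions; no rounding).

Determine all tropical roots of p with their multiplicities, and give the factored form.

hull edge (i=0, c=-1) to (i=3, c=4): slope 5/3, span 3
Factored form: p(x) = 4 ⊗ (x ⊕ (-5/3)) ⊗ (x ⊕ (-5/3)) ⊗ (x ⊕ (-5/3))
Answer: roots = -5/3 (mult 3)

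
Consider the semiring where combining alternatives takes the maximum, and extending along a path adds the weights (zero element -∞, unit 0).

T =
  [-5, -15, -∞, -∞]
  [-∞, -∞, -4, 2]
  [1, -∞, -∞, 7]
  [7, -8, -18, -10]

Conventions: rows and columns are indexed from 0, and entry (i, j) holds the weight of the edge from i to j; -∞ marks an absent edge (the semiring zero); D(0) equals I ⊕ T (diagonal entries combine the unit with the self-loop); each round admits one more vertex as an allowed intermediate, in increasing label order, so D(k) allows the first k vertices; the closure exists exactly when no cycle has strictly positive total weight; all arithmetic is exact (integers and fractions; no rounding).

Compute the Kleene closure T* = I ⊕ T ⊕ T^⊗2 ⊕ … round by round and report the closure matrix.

D(0):
  [0, -15, -∞, -∞]
  [-∞, 0, -4, 2]
  [1, -∞, 0, 7]
  [7, -8, -18, 0]
D(1):
  [0, -15, -∞, -∞]
  [-∞, 0, -4, 2]
  [1, -14, 0, 7]
  [7, -8, -18, 0]
D(2):
  [0, -15, -19, -13]
  [-∞, 0, -4, 2]
  [1, -14, 0, 7]
  [7, -8, -12, 0]
D(3):
  [0, -15, -19, -12]
  [-3, 0, -4, 3]
  [1, -14, 0, 7]
  [7, -8, -12, 0]
D(4):
  [0, -15, -19, -12]
  [10, 0, -4, 3]
  [14, -1, 0, 7]
  [7, -8, -12, 0]
Answer: T* = [[0, -15, -19, -12], [10, 0, -4, 3], [14, -1, 0, 7], [7, -8, -12, 0]]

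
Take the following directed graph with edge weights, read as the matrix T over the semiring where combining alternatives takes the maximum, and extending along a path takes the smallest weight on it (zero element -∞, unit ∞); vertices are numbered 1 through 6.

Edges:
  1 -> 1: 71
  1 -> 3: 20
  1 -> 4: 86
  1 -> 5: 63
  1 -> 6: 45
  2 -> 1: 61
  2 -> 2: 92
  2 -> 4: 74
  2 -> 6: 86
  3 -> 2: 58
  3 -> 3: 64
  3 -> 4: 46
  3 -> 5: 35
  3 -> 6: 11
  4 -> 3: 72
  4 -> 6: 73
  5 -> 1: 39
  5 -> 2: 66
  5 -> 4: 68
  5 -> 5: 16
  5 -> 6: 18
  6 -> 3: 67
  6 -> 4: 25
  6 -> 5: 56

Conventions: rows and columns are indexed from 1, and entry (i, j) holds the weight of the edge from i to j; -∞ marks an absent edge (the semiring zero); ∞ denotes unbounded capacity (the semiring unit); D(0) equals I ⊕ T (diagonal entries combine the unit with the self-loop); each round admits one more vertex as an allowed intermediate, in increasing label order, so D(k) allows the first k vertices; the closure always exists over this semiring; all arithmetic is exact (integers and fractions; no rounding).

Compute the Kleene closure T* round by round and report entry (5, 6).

D(0):
  [∞, -∞, 20, 86, 63, 45]
  [61, ∞, -∞, 74, -∞, 86]
  [-∞, 58, ∞, 46, 35, 11]
  [-∞, -∞, 72, ∞, -∞, 73]
  [39, 66, -∞, 68, ∞, 18]
  [-∞, -∞, 67, 25, 56, ∞]
D(1):
  [∞, -∞, 20, 86, 63, 45]
  [61, ∞, 20, 74, 61, 86]
  [-∞, 58, ∞, 46, 35, 11]
  [-∞, -∞, 72, ∞, -∞, 73]
  [39, 66, 20, 68, ∞, 39]
  [-∞, -∞, 67, 25, 56, ∞]
D(2):
  [∞, -∞, 20, 86, 63, 45]
  [61, ∞, 20, 74, 61, 86]
  [58, 58, ∞, 58, 58, 58]
  [-∞, -∞, 72, ∞, -∞, 73]
  [61, 66, 20, 68, ∞, 66]
  [-∞, -∞, 67, 25, 56, ∞]
D(3):
  [∞, 20, 20, 86, 63, 45]
  [61, ∞, 20, 74, 61, 86]
  [58, 58, ∞, 58, 58, 58]
  [58, 58, 72, ∞, 58, 73]
  [61, 66, 20, 68, ∞, 66]
  [58, 58, 67, 58, 58, ∞]
D(4):
  [∞, 58, 72, 86, 63, 73]
  [61, ∞, 72, 74, 61, 86]
  [58, 58, ∞, 58, 58, 58]
  [58, 58, 72, ∞, 58, 73]
  [61, 66, 68, 68, ∞, 68]
  [58, 58, 67, 58, 58, ∞]
D(5):
  [∞, 63, 72, 86, 63, 73]
  [61, ∞, 72, 74, 61, 86]
  [58, 58, ∞, 58, 58, 58]
  [58, 58, 72, ∞, 58, 73]
  [61, 66, 68, 68, ∞, 68]
  [58, 58, 67, 58, 58, ∞]
D(6):
  [∞, 63, 72, 86, 63, 73]
  [61, ∞, 72, 74, 61, 86]
  [58, 58, ∞, 58, 58, 58]
  [58, 58, 72, ∞, 58, 73]
  [61, 66, 68, 68, ∞, 68]
  [58, 58, 67, 58, 58, ∞]
Answer: T*[5][6] = 68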